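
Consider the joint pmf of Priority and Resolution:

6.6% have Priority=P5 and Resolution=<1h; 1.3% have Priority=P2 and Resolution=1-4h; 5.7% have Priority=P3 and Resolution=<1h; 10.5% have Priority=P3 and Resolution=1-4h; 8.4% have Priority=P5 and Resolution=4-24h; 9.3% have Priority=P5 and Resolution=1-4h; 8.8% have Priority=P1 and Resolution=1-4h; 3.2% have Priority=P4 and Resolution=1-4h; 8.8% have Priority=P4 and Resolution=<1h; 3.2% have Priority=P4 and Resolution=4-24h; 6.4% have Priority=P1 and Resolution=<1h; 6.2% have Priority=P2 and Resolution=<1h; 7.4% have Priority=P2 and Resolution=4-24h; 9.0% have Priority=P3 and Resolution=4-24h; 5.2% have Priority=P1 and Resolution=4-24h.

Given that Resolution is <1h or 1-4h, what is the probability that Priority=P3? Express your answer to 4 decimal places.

0.2425

P(Resolution=<1h) = 0.064 + 0.062 + 0.057 + 0.088 + 0.066 = 0.337.
P(Resolution=1-4h) = 0.088 + 0.013 + 0.105 + 0.032 + 0.093 = 0.331.
P(Resolution ∈ {<1h, 1-4h}) = 0.337 + 0.331 = 0.668; P(Priority=P3, Resolution ∈ {<1h, 1-4h}) = 0.057 + 0.105 = 0.162.
P(Priority=P3 | Resolution ∈ {<1h, 1-4h}) = 0.162/0.668 = 0.2425.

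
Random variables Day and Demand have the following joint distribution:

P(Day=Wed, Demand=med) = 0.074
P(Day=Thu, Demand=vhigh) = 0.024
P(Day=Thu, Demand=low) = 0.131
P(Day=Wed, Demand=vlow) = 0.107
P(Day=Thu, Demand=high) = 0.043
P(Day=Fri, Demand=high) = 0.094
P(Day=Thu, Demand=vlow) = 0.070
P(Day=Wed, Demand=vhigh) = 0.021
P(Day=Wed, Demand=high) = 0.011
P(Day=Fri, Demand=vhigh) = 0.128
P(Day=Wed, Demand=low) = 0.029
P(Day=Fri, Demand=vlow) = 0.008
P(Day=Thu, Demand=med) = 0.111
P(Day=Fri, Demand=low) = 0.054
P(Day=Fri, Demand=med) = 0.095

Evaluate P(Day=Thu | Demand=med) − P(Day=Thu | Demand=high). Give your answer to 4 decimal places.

0.1059

P(Demand=med) = 0.074 + 0.111 + 0.095 = 0.280; P(Day=Thu | Demand=med) = 0.111/0.280 = 0.39643.
P(Demand=high) = 0.011 + 0.043 + 0.094 = 0.148; P(Day=Thu | Demand=high) = 0.043/0.148 = 0.29054.
Difference = 0.1059.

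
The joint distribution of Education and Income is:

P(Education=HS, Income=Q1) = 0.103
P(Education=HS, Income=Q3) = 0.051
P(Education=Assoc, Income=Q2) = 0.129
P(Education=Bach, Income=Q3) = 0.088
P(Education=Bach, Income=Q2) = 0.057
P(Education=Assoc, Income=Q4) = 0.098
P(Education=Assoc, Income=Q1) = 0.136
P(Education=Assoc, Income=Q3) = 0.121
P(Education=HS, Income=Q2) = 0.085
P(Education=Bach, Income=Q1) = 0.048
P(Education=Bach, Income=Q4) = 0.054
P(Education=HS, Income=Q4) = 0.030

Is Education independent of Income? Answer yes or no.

P(Education=HS) = 0.269 and P(Income=Q1) = 0.287, so their product is 0.07720, but P(Education=HS, Income=Q1) = 0.103. Since these differ, Education and Income are not independent.

no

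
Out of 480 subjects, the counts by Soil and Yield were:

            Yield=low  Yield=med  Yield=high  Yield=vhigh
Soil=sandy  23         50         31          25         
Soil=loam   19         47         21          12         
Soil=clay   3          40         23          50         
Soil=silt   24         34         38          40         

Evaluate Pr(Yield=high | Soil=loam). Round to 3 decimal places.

Total with Soil=loam: 19 + 47 + 21 + 12 = 99.
P(Yield=high | Soil=loam) = 21/99 = 0.212.

0.212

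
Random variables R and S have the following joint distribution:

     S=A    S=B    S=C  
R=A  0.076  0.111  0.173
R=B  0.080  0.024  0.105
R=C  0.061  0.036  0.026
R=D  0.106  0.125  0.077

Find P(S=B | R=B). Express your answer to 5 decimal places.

P(R=B) = 0.080 + 0.024 + 0.105 = 0.209.
P(S=B | R=B) = 0.024/0.209 = 0.11483.

0.11483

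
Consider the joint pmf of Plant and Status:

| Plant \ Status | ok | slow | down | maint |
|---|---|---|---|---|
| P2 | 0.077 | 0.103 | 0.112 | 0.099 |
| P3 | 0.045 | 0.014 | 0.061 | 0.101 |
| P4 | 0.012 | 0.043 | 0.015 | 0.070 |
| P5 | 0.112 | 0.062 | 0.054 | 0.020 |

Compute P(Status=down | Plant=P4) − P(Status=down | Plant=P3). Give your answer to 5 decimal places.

-0.16888

P(Plant=P4) = 0.012 + 0.043 + 0.015 + 0.070 = 0.140; P(Status=down | Plant=P4) = 0.015/0.140 = 0.107143.
P(Plant=P3) = 0.045 + 0.014 + 0.061 + 0.101 = 0.221; P(Status=down | Plant=P3) = 0.061/0.221 = 0.276018.
Difference = -0.16888.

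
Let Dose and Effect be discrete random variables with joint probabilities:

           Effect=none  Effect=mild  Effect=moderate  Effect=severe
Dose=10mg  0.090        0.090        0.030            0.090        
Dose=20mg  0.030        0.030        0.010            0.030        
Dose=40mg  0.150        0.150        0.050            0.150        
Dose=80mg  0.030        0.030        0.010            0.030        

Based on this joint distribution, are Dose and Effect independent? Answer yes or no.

Every cell satisfies P(Dose,Effect) = P(Dose)·P(Effect). For instance P(Dose=20mg) = 0.100, P(Effect=severe) = 0.300, and 0.100×0.300 = 0.030 matches the joint entry. So Dose and Effect are independent.

yes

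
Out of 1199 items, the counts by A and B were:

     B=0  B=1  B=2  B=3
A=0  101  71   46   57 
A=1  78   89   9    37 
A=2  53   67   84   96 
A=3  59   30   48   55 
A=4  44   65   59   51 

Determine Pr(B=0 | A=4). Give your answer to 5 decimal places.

0.20091

Total with A=4: 44 + 65 + 59 + 51 = 219.
P(B=0 | A=4) = 44/219 = 0.20091.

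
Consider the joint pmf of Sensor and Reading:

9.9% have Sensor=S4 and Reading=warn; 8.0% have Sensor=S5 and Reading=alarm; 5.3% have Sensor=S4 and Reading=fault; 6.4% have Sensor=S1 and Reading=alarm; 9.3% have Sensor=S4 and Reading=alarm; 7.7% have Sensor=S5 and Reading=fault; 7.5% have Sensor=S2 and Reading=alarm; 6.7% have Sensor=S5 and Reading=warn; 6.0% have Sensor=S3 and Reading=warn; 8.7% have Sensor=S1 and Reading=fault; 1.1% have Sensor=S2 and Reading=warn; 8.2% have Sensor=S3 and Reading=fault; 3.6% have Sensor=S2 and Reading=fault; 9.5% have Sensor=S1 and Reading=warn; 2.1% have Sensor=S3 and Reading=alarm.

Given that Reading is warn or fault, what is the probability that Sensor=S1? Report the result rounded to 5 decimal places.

0.27286

P(Reading=warn) = 0.095 + 0.011 + 0.060 + 0.099 + 0.067 = 0.332.
P(Reading=fault) = 0.087 + 0.036 + 0.082 + 0.053 + 0.077 = 0.335.
P(Reading ∈ {warn, fault}) = 0.332 + 0.335 = 0.667; P(Sensor=S1, Reading ∈ {warn, fault}) = 0.095 + 0.087 = 0.182.
P(Sensor=S1 | Reading ∈ {warn, fault}) = 0.182/0.667 = 0.27286.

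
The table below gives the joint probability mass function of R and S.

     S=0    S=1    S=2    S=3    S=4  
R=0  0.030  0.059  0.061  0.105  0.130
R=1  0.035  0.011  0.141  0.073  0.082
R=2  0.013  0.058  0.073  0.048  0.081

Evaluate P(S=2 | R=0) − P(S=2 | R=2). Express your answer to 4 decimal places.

P(R=0) = 0.030 + 0.059 + 0.061 + 0.105 + 0.130 = 0.385; P(S=2 | R=0) = 0.061/0.385 = 0.15844.
P(R=2) = 0.013 + 0.058 + 0.073 + 0.048 + 0.081 = 0.273; P(S=2 | R=2) = 0.073/0.273 = 0.26740.
Difference = -0.1090.

-0.1090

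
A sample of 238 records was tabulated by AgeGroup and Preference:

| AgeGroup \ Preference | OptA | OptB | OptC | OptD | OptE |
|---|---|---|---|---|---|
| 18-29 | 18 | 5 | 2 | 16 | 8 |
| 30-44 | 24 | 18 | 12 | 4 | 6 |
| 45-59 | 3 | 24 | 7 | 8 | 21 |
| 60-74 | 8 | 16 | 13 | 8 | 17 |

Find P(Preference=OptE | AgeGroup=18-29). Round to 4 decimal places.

Total with AgeGroup=18-29: 18 + 5 + 2 + 16 + 8 = 49.
P(Preference=OptE | AgeGroup=18-29) = 8/49 = 0.1633.

0.1633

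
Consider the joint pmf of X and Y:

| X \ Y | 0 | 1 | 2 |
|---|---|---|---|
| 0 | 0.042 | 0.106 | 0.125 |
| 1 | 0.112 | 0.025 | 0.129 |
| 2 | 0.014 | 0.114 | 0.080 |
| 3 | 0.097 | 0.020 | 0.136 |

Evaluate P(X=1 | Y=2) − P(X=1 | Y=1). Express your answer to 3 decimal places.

0.180

P(Y=2) = 0.125 + 0.129 + 0.080 + 0.136 = 0.470; P(X=1 | Y=2) = 0.129/0.470 = 0.2745.
P(Y=1) = 0.106 + 0.025 + 0.114 + 0.020 = 0.265; P(X=1 | Y=1) = 0.025/0.265 = 0.0943.
Difference = 0.180.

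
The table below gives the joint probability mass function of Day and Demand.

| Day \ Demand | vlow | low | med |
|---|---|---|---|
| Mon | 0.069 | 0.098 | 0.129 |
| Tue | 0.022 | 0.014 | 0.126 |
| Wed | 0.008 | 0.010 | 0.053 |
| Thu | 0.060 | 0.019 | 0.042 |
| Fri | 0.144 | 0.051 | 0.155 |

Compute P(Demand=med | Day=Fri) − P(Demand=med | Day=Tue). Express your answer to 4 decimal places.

-0.3349

P(Day=Fri) = 0.144 + 0.051 + 0.155 = 0.350; P(Demand=med | Day=Fri) = 0.155/0.350 = 0.44286.
P(Day=Tue) = 0.022 + 0.014 + 0.126 = 0.162; P(Demand=med | Day=Tue) = 0.126/0.162 = 0.77778.
Difference = -0.3349.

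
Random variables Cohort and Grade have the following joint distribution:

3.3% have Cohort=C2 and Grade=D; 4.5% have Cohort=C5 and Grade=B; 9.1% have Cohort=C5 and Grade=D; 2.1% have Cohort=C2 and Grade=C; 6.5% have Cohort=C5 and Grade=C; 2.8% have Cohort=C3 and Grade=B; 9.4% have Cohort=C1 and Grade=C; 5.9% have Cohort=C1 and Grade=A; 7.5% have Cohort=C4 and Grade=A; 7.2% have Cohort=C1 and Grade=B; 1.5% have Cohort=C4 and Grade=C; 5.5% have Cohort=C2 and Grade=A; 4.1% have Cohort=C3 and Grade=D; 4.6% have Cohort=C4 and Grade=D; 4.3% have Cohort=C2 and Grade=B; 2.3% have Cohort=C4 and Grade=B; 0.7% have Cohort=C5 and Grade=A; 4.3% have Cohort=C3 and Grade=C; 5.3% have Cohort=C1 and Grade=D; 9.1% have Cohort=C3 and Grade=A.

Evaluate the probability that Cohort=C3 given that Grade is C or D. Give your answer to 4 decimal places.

0.1673

P(Grade=C) = 0.094 + 0.021 + 0.043 + 0.015 + 0.065 = 0.238.
P(Grade=D) = 0.053 + 0.033 + 0.041 + 0.046 + 0.091 = 0.264.
P(Grade ∈ {C, D}) = 0.238 + 0.264 = 0.502; P(Cohort=C3, Grade ∈ {C, D}) = 0.043 + 0.041 = 0.084.
P(Cohort=C3 | Grade ∈ {C, D}) = 0.084/0.502 = 0.1673.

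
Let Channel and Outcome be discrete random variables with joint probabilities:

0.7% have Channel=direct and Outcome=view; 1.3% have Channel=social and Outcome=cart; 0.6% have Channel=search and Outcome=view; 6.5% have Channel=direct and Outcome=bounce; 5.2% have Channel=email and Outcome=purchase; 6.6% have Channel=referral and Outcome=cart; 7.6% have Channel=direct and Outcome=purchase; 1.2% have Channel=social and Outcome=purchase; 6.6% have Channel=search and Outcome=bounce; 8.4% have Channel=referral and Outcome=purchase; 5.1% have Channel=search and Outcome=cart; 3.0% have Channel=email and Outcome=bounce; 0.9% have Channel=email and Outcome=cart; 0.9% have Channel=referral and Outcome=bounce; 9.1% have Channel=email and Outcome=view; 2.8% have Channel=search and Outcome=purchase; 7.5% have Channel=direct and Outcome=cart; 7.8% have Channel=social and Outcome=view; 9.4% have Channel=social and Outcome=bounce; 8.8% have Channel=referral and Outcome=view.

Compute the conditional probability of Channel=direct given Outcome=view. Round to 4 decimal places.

P(Outcome=view) = 0.091 + 0.006 + 0.078 + 0.007 + 0.088 = 0.270.
P(Channel=direct | Outcome=view) = 0.007/0.270 = 0.0259.

0.0259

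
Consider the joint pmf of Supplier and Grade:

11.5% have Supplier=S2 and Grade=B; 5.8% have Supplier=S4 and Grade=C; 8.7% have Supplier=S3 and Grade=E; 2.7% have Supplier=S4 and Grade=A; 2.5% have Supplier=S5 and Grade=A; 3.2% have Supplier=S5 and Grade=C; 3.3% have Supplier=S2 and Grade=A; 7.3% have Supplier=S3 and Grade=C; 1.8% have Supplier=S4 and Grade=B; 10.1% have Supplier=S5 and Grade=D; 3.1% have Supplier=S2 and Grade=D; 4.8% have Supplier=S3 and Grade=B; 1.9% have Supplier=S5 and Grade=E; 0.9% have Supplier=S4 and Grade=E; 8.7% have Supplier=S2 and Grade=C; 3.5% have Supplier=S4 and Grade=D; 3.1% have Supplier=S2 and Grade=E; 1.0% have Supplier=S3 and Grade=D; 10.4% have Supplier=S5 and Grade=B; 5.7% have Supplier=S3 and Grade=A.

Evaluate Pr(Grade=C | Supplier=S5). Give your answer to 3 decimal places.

0.114

P(Supplier=S5) = 0.025 + 0.104 + 0.032 + 0.101 + 0.019 = 0.281.
P(Grade=C | Supplier=S5) = 0.032/0.281 = 0.114.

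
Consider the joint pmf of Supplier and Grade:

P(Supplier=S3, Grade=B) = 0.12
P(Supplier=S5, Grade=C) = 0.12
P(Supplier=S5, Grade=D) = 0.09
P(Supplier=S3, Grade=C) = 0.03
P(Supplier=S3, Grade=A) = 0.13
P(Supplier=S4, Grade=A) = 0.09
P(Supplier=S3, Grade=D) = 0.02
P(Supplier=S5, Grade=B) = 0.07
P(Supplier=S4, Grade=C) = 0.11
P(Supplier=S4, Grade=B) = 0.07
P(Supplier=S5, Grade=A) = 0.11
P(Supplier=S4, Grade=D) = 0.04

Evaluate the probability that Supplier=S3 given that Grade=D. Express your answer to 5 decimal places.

P(Grade=D) = 0.02 + 0.04 + 0.09 = 0.15.
P(Supplier=S3 | Grade=D) = 0.02/0.15 = 0.13333.

0.13333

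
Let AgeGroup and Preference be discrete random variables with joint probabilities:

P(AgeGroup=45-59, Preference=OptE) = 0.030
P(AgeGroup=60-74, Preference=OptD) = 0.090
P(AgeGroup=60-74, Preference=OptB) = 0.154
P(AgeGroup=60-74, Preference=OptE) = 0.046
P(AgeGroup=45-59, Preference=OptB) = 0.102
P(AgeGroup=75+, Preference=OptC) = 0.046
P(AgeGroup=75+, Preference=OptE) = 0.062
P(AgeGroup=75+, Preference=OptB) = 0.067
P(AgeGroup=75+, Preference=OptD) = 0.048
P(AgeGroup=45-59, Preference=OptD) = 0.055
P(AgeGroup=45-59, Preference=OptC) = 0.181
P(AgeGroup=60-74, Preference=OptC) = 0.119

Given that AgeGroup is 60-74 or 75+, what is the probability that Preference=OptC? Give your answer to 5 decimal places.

0.26108

P(AgeGroup=60-74) = 0.154 + 0.119 + 0.090 + 0.046 = 0.409.
P(AgeGroup=75+) = 0.067 + 0.046 + 0.048 + 0.062 = 0.223.
P(AgeGroup ∈ {60-74, 75+}) = 0.409 + 0.223 = 0.632; P(Preference=OptC, AgeGroup ∈ {60-74, 75+}) = 0.119 + 0.046 = 0.165.
P(Preference=OptC | AgeGroup ∈ {60-74, 75+}) = 0.165/0.632 = 0.26108.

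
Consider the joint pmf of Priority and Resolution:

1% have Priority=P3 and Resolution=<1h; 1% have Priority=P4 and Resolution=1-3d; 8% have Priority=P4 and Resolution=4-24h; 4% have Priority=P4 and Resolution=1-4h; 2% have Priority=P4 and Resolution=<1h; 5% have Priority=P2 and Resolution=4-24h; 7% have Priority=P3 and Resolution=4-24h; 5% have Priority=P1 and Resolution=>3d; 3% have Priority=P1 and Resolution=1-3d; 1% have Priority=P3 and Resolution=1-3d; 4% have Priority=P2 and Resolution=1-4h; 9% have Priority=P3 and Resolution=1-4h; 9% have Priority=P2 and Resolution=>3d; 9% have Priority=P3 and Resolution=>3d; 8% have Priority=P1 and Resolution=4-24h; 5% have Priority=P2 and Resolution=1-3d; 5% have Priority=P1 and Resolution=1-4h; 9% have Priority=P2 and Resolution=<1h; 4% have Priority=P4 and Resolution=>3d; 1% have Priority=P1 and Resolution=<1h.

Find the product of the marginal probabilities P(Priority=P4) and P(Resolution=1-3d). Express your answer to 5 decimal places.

P(Priority=P4) = 0.02 + 0.04 + 0.08 + 0.01 + 0.04 = 0.19.
P(Resolution=1-3d) = 0.03 + 0.05 + 0.01 + 0.01 = 0.10.
Product: 0.19 × 0.10 = 0.01900.

0.01900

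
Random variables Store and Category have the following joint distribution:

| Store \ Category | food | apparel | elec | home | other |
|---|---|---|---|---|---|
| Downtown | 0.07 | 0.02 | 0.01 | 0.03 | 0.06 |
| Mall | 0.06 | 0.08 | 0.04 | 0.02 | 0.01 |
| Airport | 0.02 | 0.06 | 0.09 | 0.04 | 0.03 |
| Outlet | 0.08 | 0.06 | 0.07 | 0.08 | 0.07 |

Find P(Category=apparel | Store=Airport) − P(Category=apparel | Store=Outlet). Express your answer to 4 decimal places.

0.0833

P(Store=Airport) = 0.02 + 0.06 + 0.09 + 0.04 + 0.03 = 0.24; P(Category=apparel | Store=Airport) = 0.06/0.24 = 0.25000.
P(Store=Outlet) = 0.08 + 0.06 + 0.07 + 0.08 + 0.07 = 0.36; P(Category=apparel | Store=Outlet) = 0.06/0.36 = 0.16667.
Difference = 0.0833.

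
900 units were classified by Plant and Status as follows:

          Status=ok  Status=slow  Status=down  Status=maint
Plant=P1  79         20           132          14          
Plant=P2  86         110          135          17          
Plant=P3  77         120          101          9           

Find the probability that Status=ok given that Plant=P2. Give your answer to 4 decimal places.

Total with Plant=P2: 86 + 110 + 135 + 17 = 348.
P(Status=ok | Plant=P2) = 86/348 = 0.2471.

0.2471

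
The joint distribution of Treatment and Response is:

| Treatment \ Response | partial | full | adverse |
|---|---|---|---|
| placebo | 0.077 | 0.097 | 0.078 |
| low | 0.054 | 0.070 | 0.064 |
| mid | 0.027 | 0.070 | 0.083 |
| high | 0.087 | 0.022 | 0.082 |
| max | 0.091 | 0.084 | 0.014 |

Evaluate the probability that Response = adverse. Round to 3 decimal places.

P(Response=adverse) = 0.078 + 0.064 + 0.083 + 0.082 + 0.014 = 0.321.

0.321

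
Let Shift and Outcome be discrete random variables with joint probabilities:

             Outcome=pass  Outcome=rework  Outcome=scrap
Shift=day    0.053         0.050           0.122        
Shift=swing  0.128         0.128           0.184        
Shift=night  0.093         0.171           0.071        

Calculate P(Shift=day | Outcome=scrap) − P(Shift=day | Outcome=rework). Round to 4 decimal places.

P(Outcome=scrap) = 0.122 + 0.184 + 0.071 = 0.377; P(Shift=day | Outcome=scrap) = 0.122/0.377 = 0.32361.
P(Outcome=rework) = 0.050 + 0.128 + 0.171 = 0.349; P(Shift=day | Outcome=rework) = 0.050/0.349 = 0.14327.
Difference = 0.1803.

0.1803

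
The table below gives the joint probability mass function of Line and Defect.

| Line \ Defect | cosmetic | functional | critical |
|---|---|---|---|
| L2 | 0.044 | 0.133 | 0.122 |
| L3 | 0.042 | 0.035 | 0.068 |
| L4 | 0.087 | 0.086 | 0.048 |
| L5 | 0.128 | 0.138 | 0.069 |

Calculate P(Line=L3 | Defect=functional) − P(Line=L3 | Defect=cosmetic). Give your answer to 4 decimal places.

P(Defect=functional) = 0.133 + 0.035 + 0.086 + 0.138 = 0.392; P(Line=L3 | Defect=functional) = 0.035/0.392 = 0.08929.
P(Defect=cosmetic) = 0.044 + 0.042 + 0.087 + 0.128 = 0.301; P(Line=L3 | Defect=cosmetic) = 0.042/0.301 = 0.13953.
Difference = -0.0502.

-0.0502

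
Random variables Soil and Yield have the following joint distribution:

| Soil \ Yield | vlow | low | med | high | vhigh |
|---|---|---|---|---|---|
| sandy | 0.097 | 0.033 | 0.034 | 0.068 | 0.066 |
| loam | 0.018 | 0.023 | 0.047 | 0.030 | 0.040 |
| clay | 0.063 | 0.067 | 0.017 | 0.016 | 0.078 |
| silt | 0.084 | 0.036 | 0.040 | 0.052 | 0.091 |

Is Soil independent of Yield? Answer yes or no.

P(Soil=clay) = 0.241 and P(Yield=low) = 0.159, so their product is 0.03832, but P(Soil=clay, Yield=low) = 0.067. Since these differ, Soil and Yield are not independent.

no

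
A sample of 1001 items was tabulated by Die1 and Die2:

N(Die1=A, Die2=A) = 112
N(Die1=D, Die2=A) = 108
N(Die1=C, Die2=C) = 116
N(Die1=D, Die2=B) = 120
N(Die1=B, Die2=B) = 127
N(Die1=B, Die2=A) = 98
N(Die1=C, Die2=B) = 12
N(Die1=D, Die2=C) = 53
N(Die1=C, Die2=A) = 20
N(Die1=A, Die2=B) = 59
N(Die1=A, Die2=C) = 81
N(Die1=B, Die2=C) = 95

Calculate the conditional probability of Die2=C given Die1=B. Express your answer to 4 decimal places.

Total with Die1=B: 98 + 127 + 95 = 320.
P(Die2=C | Die1=B) = 95/320 = 0.2969.

0.2969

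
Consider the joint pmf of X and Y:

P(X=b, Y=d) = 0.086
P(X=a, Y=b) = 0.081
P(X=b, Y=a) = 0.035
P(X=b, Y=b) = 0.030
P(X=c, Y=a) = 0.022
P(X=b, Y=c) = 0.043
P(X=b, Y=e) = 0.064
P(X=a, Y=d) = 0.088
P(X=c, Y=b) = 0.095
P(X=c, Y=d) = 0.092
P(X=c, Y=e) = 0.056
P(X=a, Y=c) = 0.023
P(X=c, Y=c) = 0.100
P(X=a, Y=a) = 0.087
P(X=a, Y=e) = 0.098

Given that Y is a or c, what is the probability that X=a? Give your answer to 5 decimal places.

0.35484

P(Y=a) = 0.087 + 0.035 + 0.022 = 0.144.
P(Y=c) = 0.023 + 0.043 + 0.100 = 0.166.
P(Y ∈ {a, c}) = 0.144 + 0.166 = 0.310; P(X=a, Y ∈ {a, c}) = 0.087 + 0.023 = 0.110.
P(X=a | Y ∈ {a, c}) = 0.110/0.310 = 0.35484.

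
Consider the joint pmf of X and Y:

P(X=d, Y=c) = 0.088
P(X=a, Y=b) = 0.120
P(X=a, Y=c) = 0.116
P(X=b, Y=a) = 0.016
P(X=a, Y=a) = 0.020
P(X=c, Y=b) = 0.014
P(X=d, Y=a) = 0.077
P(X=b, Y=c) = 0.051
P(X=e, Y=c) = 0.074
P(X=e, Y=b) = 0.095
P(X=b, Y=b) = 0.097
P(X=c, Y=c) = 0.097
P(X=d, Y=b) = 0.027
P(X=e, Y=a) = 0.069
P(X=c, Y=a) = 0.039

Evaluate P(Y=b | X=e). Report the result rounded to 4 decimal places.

P(X=e) = 0.069 + 0.095 + 0.074 = 0.238.
P(Y=b | X=e) = 0.095/0.238 = 0.3992.

0.3992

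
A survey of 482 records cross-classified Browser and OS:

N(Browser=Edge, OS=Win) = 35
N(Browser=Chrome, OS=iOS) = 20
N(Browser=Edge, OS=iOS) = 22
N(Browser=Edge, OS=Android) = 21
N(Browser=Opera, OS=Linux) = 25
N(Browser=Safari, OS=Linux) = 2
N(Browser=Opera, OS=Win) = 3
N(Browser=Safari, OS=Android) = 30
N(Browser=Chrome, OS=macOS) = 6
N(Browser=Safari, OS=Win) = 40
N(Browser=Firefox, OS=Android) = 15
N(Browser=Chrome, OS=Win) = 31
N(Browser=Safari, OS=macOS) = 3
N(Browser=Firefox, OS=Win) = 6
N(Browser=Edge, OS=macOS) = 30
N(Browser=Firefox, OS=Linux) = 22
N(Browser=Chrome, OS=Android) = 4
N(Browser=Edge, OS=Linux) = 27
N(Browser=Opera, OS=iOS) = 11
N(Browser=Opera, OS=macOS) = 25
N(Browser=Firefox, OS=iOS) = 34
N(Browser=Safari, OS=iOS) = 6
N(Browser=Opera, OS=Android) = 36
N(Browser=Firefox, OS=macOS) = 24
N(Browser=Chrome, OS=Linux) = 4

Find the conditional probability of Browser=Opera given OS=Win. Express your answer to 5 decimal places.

0.02609

Total with OS=Win: 31 + 6 + 40 + 35 + 3 = 115.
P(Browser=Opera | OS=Win) = 3/115 = 0.02609.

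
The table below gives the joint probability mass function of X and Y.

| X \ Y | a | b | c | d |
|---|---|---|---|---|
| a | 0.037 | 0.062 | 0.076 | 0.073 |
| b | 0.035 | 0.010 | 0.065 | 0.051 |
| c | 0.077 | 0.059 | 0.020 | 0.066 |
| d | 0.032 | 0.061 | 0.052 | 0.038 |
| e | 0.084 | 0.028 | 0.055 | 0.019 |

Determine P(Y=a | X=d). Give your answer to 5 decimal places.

P(X=d) = 0.032 + 0.061 + 0.052 + 0.038 = 0.183.
P(Y=a | X=d) = 0.032/0.183 = 0.17486.

0.17486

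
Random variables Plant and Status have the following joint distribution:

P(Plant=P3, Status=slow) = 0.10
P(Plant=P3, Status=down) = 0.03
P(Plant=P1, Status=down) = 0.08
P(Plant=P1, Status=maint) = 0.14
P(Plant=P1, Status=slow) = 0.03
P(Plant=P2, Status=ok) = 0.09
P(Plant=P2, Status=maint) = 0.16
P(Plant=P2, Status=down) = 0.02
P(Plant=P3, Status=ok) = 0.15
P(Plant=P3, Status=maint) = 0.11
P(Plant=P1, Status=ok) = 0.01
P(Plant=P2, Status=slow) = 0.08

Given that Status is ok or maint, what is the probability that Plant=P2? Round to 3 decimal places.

0.379

P(Status=ok) = 0.01 + 0.09 + 0.15 = 0.25.
P(Status=maint) = 0.14 + 0.16 + 0.11 = 0.41.
P(Status ∈ {ok, maint}) = 0.25 + 0.41 = 0.66; P(Plant=P2, Status ∈ {ok, maint}) = 0.09 + 0.16 = 0.25.
P(Plant=P2 | Status ∈ {ok, maint}) = 0.25/0.66 = 0.379.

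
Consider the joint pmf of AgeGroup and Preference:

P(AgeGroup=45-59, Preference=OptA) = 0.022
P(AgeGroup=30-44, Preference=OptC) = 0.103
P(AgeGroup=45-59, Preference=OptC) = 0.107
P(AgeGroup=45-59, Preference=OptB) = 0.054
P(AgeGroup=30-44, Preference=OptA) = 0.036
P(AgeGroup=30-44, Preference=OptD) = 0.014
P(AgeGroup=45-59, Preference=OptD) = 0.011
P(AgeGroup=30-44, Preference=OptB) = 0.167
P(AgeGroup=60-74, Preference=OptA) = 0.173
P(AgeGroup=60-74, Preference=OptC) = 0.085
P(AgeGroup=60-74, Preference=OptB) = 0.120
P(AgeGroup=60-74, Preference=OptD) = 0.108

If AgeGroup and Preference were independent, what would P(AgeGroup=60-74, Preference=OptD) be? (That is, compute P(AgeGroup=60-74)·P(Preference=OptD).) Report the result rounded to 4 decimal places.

P(AgeGroup=60-74) = 0.173 + 0.120 + 0.085 + 0.108 = 0.486.
P(Preference=OptD) = 0.014 + 0.011 + 0.108 = 0.133.
Product: 0.486 × 0.133 = 0.0646.

0.0646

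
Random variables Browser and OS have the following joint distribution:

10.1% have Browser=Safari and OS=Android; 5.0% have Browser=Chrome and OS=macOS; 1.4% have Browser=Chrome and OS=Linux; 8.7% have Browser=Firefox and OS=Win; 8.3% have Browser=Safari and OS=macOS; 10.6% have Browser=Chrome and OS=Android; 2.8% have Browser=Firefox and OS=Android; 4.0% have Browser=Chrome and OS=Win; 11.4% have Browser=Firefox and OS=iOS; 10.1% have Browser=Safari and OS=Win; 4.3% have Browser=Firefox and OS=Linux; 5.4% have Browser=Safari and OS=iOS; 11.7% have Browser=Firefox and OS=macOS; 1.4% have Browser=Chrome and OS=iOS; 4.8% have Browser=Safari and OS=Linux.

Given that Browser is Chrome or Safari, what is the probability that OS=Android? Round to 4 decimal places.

P(Browser=Chrome) = 0.040 + 0.050 + 0.014 + 0.014 + 0.106 = 0.224.
P(Browser=Safari) = 0.101 + 0.083 + 0.048 + 0.054 + 0.101 = 0.387.
P(Browser ∈ {Chrome, Safari}) = 0.224 + 0.387 = 0.611; P(OS=Android, Browser ∈ {Chrome, Safari}) = 0.106 + 0.101 = 0.207.
P(OS=Android | Browser ∈ {Chrome, Safari}) = 0.207/0.611 = 0.3388.

0.3388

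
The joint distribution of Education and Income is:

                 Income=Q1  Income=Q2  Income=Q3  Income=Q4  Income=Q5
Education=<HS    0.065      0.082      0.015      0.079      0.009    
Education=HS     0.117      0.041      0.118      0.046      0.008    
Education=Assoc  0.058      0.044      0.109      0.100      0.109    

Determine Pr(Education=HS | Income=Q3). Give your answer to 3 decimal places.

P(Income=Q3) = 0.015 + 0.118 + 0.109 = 0.242.
P(Education=HS | Income=Q3) = 0.118/0.242 = 0.488.

0.488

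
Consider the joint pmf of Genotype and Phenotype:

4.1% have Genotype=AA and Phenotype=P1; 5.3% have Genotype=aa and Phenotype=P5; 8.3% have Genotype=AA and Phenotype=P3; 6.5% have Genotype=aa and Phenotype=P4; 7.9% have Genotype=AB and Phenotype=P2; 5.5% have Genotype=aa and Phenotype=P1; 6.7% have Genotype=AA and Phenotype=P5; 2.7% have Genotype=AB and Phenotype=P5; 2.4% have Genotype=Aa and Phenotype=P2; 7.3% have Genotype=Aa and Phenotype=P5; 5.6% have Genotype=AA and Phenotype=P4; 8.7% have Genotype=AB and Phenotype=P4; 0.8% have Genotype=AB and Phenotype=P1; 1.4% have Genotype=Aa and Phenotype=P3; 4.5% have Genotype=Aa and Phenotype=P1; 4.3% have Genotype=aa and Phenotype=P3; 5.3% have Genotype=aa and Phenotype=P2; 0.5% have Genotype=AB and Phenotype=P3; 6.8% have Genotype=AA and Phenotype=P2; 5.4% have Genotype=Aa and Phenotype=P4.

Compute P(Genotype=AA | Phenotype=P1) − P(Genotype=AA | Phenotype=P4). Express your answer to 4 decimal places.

0.0614

P(Phenotype=P1) = 0.041 + 0.045 + 0.055 + 0.008 = 0.149; P(Genotype=AA | Phenotype=P1) = 0.041/0.149 = 0.27517.
P(Phenotype=P4) = 0.056 + 0.054 + 0.065 + 0.087 = 0.262; P(Genotype=AA | Phenotype=P4) = 0.056/0.262 = 0.21374.
Difference = 0.0614.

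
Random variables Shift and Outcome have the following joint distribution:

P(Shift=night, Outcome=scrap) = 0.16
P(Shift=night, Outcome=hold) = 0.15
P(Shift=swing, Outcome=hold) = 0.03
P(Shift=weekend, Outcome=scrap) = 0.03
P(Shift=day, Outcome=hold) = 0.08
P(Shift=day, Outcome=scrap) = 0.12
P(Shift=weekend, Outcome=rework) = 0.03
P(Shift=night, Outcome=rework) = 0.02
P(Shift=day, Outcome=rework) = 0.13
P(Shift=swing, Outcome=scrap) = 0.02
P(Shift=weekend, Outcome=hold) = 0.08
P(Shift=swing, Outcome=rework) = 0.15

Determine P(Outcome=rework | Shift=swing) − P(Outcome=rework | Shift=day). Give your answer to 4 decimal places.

0.3561

P(Shift=swing) = 0.15 + 0.02 + 0.03 = 0.20; P(Outcome=rework | Shift=swing) = 0.15/0.20 = 0.75000.
P(Shift=day) = 0.13 + 0.12 + 0.08 = 0.33; P(Outcome=rework | Shift=day) = 0.13/0.33 = 0.39394.
Difference = 0.3561.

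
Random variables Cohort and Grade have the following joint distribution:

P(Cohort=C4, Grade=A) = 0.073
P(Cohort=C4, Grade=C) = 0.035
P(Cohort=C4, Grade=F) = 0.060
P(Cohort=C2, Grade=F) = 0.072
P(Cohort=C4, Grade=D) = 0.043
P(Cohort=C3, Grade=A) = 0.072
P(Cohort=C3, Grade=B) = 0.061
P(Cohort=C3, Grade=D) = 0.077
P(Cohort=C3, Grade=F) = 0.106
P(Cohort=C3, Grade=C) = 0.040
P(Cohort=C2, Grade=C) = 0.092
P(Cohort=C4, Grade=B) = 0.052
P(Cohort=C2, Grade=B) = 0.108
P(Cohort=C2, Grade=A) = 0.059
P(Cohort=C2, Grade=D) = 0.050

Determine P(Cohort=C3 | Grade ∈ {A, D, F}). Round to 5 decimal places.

0.41667

P(Grade=A) = 0.059 + 0.072 + 0.073 = 0.204.
P(Grade=D) = 0.050 + 0.077 + 0.043 = 0.170.
P(Grade=F) = 0.072 + 0.106 + 0.060 = 0.238.
P(Grade ∈ {A, D, F}) = 0.204 + 0.170 + 0.238 = 0.612; P(Cohort=C3, Grade ∈ {A, D, F}) = 0.072 + 0.077 + 0.106 = 0.255.
P(Cohort=C3 | Grade ∈ {A, D, F}) = 0.255/0.612 = 0.41667.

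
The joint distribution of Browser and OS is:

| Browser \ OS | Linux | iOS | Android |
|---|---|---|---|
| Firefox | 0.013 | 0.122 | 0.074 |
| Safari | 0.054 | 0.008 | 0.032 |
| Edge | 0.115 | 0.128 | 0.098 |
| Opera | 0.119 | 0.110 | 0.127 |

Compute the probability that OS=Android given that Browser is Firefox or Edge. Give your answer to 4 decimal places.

P(Browser=Firefox) = 0.013 + 0.122 + 0.074 = 0.209.
P(Browser=Edge) = 0.115 + 0.128 + 0.098 = 0.341.
P(Browser ∈ {Firefox, Edge}) = 0.209 + 0.341 = 0.550; P(OS=Android, Browser ∈ {Firefox, Edge}) = 0.074 + 0.098 = 0.172.
P(OS=Android | Browser ∈ {Firefox, Edge}) = 0.172/0.550 = 0.3127.

0.3127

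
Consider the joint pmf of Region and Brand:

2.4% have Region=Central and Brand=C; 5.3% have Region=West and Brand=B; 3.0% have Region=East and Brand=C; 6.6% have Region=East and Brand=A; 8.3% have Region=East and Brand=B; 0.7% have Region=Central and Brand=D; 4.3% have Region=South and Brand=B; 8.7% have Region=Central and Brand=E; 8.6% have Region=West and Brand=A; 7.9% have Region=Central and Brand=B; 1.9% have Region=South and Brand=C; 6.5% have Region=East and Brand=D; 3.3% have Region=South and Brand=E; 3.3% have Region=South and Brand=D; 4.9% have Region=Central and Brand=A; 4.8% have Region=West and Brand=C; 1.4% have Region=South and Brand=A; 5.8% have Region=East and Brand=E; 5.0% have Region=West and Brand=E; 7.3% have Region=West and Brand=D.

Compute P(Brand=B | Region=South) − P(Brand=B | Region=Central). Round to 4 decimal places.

P(Region=South) = 0.014 + 0.043 + 0.019 + 0.033 + 0.033 = 0.142; P(Brand=B | Region=South) = 0.043/0.142 = 0.30282.
P(Region=Central) = 0.049 + 0.079 + 0.024 + 0.007 + 0.087 = 0.246; P(Brand=B | Region=Central) = 0.079/0.246 = 0.32114.
Difference = -0.0183.

-0.0183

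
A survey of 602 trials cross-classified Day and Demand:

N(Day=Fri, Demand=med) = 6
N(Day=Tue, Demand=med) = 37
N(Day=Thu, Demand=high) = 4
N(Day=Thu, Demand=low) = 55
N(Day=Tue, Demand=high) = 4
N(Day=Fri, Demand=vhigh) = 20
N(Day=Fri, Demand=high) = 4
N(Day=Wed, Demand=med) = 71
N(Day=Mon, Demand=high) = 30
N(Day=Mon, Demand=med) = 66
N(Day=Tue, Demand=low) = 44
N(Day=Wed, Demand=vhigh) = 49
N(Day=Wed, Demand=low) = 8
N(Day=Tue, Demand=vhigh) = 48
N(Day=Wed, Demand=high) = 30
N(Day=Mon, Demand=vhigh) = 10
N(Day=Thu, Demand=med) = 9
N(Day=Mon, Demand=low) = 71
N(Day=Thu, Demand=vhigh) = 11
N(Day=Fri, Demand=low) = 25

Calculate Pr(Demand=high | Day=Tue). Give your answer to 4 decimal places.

0.0301

Total with Day=Tue: 44 + 37 + 4 + 48 = 133.
P(Demand=high | Day=Tue) = 4/133 = 0.0301.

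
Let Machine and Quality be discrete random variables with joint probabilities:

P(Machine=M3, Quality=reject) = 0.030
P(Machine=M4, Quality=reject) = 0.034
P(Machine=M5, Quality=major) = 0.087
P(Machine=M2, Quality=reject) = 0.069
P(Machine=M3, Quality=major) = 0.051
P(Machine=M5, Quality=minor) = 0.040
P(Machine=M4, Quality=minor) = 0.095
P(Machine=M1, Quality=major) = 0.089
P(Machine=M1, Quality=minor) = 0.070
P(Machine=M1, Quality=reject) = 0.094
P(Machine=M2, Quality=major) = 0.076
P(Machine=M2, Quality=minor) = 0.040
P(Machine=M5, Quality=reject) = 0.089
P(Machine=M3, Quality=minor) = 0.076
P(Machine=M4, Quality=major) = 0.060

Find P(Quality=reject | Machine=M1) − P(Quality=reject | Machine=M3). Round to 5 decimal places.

0.18046

P(Machine=M1) = 0.070 + 0.089 + 0.094 = 0.253; P(Quality=reject | Machine=M1) = 0.094/0.253 = 0.371542.
P(Machine=M3) = 0.076 + 0.051 + 0.030 = 0.157; P(Quality=reject | Machine=M3) = 0.030/0.157 = 0.191083.
Difference = 0.18046.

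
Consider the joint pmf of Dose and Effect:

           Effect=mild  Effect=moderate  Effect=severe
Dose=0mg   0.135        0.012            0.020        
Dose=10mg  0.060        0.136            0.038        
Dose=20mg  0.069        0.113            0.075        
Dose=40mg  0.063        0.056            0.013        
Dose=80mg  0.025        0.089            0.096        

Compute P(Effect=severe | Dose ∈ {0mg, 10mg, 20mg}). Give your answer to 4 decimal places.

P(Dose=0mg) = 0.135 + 0.012 + 0.020 = 0.167.
P(Dose=10mg) = 0.060 + 0.136 + 0.038 = 0.234.
P(Dose=20mg) = 0.069 + 0.113 + 0.075 = 0.257.
P(Dose ∈ {0mg, 10mg, 20mg}) = 0.167 + 0.234 + 0.257 = 0.658; P(Effect=severe, Dose ∈ {0mg, 10mg, 20mg}) = 0.020 + 0.038 + 0.075 = 0.133.
P(Effect=severe | Dose ∈ {0mg, 10mg, 20mg}) = 0.133/0.658 = 0.2021.

0.2021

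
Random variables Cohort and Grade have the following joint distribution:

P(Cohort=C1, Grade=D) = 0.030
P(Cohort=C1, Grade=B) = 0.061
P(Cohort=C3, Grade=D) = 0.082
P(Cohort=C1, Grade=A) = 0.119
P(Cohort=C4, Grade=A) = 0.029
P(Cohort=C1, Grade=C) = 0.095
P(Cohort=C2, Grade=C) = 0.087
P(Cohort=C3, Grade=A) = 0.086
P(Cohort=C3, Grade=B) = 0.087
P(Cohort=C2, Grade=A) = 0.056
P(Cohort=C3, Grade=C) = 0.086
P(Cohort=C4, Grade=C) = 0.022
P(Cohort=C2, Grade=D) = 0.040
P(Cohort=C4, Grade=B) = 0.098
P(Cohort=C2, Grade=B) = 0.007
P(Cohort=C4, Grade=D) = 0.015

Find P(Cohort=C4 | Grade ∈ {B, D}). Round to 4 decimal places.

P(Grade=B) = 0.061 + 0.007 + 0.087 + 0.098 = 0.253.
P(Grade=D) = 0.030 + 0.040 + 0.082 + 0.015 = 0.167.
P(Grade ∈ {B, D}) = 0.253 + 0.167 = 0.420; P(Cohort=C4, Grade ∈ {B, D}) = 0.098 + 0.015 = 0.113.
P(Cohort=C4 | Grade ∈ {B, D}) = 0.113/0.420 = 0.2690.

0.2690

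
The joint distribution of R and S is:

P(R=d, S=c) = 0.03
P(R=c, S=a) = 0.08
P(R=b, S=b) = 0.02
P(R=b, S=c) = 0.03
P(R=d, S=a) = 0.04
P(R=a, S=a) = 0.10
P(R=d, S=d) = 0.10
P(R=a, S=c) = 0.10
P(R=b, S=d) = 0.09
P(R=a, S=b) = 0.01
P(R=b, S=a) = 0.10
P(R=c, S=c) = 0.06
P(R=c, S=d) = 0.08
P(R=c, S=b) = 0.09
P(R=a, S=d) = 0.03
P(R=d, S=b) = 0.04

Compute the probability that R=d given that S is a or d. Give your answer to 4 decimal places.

P(S=a) = 0.10 + 0.10 + 0.08 + 0.04 = 0.32.
P(S=d) = 0.03 + 0.09 + 0.08 + 0.10 = 0.30.
P(S ∈ {a, d}) = 0.32 + 0.30 = 0.62; P(R=d, S ∈ {a, d}) = 0.04 + 0.10 = 0.14.
P(R=d | S ∈ {a, d}) = 0.14/0.62 = 0.2258.

0.2258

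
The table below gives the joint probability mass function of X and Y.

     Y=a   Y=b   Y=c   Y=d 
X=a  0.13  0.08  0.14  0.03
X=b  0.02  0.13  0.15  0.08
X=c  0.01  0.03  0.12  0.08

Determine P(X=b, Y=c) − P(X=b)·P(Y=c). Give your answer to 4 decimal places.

-0.0058

P(X=b) = 0.02 + 0.13 + 0.15 + 0.08 = 0.38.
P(Y=c) = 0.14 + 0.15 + 0.12 = 0.41.
P(X=b, Y=c) − P(X=b)P(Y=c) = 0.15 − 0.38×0.41 = -0.0058.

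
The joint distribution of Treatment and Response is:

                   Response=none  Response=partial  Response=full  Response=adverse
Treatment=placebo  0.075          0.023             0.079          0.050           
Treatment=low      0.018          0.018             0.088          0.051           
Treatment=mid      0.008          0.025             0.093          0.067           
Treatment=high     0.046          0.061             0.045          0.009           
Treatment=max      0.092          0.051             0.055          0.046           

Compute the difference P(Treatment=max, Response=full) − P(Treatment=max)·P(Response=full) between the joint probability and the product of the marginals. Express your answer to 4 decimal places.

-0.0328

P(Treatment=max) = 0.092 + 0.051 + 0.055 + 0.046 = 0.244.
P(Response=full) = 0.079 + 0.088 + 0.093 + 0.045 + 0.055 = 0.360.
P(Treatment=max, Response=full) − P(Treatment=max)P(Response=full) = 0.055 − 0.244×0.360 = -0.0328.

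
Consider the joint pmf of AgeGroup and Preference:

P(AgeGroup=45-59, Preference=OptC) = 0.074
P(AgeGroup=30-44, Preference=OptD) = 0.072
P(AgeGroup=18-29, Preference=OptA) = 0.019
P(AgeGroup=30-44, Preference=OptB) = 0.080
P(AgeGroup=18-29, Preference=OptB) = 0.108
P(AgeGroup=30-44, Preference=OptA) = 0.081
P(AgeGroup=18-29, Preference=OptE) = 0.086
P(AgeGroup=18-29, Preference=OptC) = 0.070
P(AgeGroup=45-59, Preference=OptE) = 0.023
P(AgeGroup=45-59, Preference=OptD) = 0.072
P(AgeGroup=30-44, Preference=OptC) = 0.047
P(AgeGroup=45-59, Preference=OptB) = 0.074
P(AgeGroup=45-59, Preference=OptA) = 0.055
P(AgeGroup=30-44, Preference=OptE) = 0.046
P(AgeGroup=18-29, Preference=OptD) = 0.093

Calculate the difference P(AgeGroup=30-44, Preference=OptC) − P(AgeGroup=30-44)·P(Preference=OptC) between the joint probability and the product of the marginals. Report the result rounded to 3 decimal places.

-0.015

P(AgeGroup=30-44) = 0.081 + 0.080 + 0.047 + 0.072 + 0.046 = 0.326.
P(Preference=OptC) = 0.070 + 0.047 + 0.074 = 0.191.
P(AgeGroup=30-44, Preference=OptC) − P(AgeGroup=30-44)P(Preference=OptC) = 0.047 − 0.326×0.191 = -0.015.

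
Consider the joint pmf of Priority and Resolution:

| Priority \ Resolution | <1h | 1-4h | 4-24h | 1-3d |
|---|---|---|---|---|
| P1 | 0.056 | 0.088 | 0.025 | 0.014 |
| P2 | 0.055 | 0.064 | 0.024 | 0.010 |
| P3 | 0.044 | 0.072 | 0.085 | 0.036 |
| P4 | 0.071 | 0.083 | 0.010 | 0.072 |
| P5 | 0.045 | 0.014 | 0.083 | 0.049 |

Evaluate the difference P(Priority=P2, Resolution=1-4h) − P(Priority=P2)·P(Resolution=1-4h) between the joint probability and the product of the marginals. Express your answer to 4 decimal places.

0.0149

P(Priority=P2) = 0.055 + 0.064 + 0.024 + 0.010 = 0.153.
P(Resolution=1-4h) = 0.088 + 0.064 + 0.072 + 0.083 + 0.014 = 0.321.
P(Priority=P2, Resolution=1-4h) − P(Priority=P2)P(Resolution=1-4h) = 0.064 − 0.153×0.321 = 0.0149.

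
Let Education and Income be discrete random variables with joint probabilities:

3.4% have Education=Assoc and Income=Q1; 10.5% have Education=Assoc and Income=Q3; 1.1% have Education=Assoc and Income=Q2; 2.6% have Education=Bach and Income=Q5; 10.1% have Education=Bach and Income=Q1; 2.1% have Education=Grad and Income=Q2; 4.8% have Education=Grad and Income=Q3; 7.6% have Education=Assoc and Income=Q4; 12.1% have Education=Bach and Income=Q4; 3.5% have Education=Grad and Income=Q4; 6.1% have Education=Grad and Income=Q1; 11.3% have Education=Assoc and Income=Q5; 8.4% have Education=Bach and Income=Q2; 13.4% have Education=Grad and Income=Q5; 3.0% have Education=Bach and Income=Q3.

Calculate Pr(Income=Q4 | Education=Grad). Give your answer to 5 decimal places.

P(Education=Grad) = 0.061 + 0.021 + 0.048 + 0.035 + 0.134 = 0.299.
P(Income=Q4 | Education=Grad) = 0.035/0.299 = 0.11706.

0.11706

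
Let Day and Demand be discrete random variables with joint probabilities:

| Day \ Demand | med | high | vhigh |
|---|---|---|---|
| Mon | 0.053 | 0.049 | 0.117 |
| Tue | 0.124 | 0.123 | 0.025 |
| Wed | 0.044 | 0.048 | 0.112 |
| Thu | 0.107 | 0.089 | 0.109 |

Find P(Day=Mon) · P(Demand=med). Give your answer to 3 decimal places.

P(Day=Mon) = 0.053 + 0.049 + 0.117 = 0.219.
P(Demand=med) = 0.053 + 0.124 + 0.044 + 0.107 = 0.328.
Product: 0.219 × 0.328 = 0.072.

0.072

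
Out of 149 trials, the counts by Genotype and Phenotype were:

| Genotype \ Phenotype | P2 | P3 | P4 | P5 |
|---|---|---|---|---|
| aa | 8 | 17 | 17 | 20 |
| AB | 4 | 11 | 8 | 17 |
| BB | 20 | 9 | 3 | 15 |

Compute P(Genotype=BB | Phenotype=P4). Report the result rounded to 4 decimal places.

Total with Phenotype=P4: 17 + 8 + 3 = 28.
P(Genotype=BB | Phenotype=P4) = 3/28 = 0.1071.

0.1071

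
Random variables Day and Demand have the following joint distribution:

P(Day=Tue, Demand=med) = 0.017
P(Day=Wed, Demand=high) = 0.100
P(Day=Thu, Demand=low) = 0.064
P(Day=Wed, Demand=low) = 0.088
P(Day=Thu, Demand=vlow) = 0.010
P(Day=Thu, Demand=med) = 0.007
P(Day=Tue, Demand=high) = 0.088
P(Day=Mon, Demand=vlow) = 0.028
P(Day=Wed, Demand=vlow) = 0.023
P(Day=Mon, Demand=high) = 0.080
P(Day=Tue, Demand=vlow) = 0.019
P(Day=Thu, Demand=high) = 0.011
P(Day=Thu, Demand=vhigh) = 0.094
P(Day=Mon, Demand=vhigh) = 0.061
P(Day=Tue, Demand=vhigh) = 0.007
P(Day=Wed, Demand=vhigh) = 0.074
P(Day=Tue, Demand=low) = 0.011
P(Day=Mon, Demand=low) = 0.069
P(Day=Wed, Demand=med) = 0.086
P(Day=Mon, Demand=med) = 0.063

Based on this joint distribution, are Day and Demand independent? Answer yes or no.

no

P(Day=Thu) = 0.186 and P(Demand=vhigh) = 0.236, so their product is 0.04390, but P(Day=Thu, Demand=vhigh) = 0.094. Since these differ, Day and Demand are not independent.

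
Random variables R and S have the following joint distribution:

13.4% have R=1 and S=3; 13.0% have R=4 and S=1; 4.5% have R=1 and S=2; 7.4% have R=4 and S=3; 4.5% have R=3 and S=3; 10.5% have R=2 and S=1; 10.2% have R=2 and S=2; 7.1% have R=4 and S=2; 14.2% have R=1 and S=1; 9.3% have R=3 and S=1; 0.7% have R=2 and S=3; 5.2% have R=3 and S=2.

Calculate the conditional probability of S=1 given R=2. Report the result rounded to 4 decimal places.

P(R=2) = 0.105 + 0.102 + 0.007 = 0.214.
P(S=1 | R=2) = 0.105/0.214 = 0.4907.

0.4907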